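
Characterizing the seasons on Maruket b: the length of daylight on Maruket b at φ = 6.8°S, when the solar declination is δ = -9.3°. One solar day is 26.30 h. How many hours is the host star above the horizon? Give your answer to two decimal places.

13.31 h

cos H₀ = −tan φ · tan δ = −tan(-6.8°) × tan(-9.300°) = -0.0195, so H₀ = 1.5903 rad = 91.12°.
Daylight = 2H₀/(2π) × 26.30 h = (1.5903/π) × 26.30 = 13.31 h.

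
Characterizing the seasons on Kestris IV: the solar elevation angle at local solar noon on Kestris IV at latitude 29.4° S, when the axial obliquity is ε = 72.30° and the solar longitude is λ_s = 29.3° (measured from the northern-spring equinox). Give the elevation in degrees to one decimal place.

32.8°

Solar declination: sin δ = sin ε · sin λ_s = sin 72.30° × sin 29.3° = 0.46622, so δ = +27.789°.
At local noon the hour angle is zero, so the zenith angle equals |φ − δ| = |-29.4° − (+27.789°)| = 57.189°.
Elevation = 90° − 57.189° = 32.8°.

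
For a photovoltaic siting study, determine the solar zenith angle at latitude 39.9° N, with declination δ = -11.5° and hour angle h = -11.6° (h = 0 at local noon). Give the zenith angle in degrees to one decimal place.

cos θ_z = sin φ sin δ + cos φ cos δ cos h = -0.127884 + 0.736409 = 0.608525.
θ_z = arccos(0.608525) = 52.5°.

θ_z = 52.5°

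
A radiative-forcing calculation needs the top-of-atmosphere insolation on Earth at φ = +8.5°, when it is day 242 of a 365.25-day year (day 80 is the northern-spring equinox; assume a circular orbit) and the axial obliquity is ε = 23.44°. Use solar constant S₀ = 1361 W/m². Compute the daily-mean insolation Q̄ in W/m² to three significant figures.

Q̄ ≈ 438 W/m²

Solar longitude: λ_s = 360° × (242 − 80)/365.25 = 159.671°.
sin δ = sin 23.44° × sin 159.671° = 0.13819, so δ = +7.943°.
cos H₀ = −tan(+8.5°) tan(+7.943°) = -0.0209, H₀ = 1.5917 rad.
Bracket: H₀ sin φ sin δ + cos φ cos δ sin H₀ = 1.5917×0.14781×0.13819 + 0.98902×0.99041×0.99978 = 0.032512 + 0.979320 = 1.011832.
Q̄ = (S₀/π) × [bracket] = (1361/π) × 1.011832 = 438.3 W/m².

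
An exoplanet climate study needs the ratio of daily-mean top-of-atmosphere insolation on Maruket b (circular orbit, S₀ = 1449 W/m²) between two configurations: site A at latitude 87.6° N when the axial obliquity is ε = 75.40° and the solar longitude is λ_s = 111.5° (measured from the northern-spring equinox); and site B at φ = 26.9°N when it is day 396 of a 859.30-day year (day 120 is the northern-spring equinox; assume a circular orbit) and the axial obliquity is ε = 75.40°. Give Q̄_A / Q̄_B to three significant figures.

Q̄_A / Q̄_B ≈ 2.26

— Configuration A (φ=+87.6°):
Solar declination: sin δ = sin ε · sin λ_s = sin 75.40° × sin 111.5° = 0.90037, so δ = +64.207°.
cos H₀ = −tan(+87.6°) tan(+64.207°) = -49.3712 ≤ −1 ⇒ polar day, H₀ = π.
Bracket: H₀ sin φ sin δ + cos φ cos δ sin H₀ = 3.1416×0.99912×0.90037 + 0.04188×0.43512×0.00000 = 2.826113 + 0.000000 = 2.826113.
Q̄ = (S₀/π) × [bracket] = (1449/π) × 2.826113 = 1303.5 W/m².
— Configuration B (φ=+26.9°):
Solar longitude: λ_s = 360° × (396 − 120)/859.30 = 115.629°.
sin δ = sin 75.40° × sin 115.629° = 0.87250, so δ = +60.750°.
cos H₀ = −tan(+26.9°) tan(+60.750°) = -0.9059, H₀ = 2.7043 rad.
Bracket: H₀ sin φ sin δ + cos φ cos δ sin H₀ = 2.7043×0.45243×0.87250 + 0.89180×0.48861×0.42345 = 1.067509 + 0.184515 = 1.252024.
Q̄ = (S₀/π) × [bracket] = (1449/π) × 1.252024 = 577.47 W/m².
Ratio Q̄_A / Q̄_B = 1303.5 / 577.47 = 2.257.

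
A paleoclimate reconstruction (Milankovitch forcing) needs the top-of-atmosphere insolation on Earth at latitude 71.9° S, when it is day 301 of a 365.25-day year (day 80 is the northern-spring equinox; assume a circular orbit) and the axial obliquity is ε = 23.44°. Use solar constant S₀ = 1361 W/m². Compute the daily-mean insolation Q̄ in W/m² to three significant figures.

Solar longitude: λ_s = 360° × (301 − 80)/365.25 = 217.823°.
sin δ = sin 23.44° × sin 217.823° = -0.24394, so δ = -14.119°.
cos H₀ = −tan(-71.9°) tan(-14.119°) = -0.7696, H₀ = 2.4490 rad.
Bracket: H₀ sin φ sin δ + cos φ cos δ sin H₀ = 2.4490×-0.95052×-0.24394 + 0.31068×0.96979×0.63856 = 0.567849 + 0.192395 = 0.760244.
Q̄ = (S₀/π) × [bracket] = (1361/π) × 0.760244 = 329.4 W/m².

Q̄ ≈ 329 W/m²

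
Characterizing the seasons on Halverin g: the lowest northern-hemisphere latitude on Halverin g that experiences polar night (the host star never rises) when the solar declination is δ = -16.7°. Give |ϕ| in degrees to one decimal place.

Polar night requires cos h₀ = −tan ϕ tan δ ≥ 1, i.e. tan ϕ tan δ ≤ −1.
The boundary is |tan ϕ| · |tan δ| = 1, so |ϕ| = 90° − |δ| = 90° − 16.7° = 73.3° in the northern hemisphere.

|ϕ| = 73.3°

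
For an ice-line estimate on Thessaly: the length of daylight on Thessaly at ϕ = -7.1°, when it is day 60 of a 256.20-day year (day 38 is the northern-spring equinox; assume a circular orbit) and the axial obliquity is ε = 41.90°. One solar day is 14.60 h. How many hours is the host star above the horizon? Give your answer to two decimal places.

Solar longitude: L_s = 360° × (60 − 38)/256.20 = 30.913°.
sin δ = sin 41.90° × sin 30.913° = 0.34309, so δ = +20.065°.
cos h₀ = −tan ϕ · tan δ = −tan(-7.1°) × tan(+20.065°) = 0.0455, so h₀ = 1.5253 rad = 87.39°.
Daylight = 2h₀/(2π) × 14.60 h = (1.5253/π) × 14.60 = 7.09 h.

7.09 h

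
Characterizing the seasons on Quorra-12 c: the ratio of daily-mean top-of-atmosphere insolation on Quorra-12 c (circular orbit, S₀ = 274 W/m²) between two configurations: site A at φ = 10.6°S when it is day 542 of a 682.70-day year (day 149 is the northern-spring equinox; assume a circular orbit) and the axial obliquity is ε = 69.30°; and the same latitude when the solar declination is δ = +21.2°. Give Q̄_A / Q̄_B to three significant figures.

— Configuration A (φ=-10.6°):
Solar longitude: λ_s = 360° × (542 − 149)/682.70 = 207.236°.
sin δ = sin 69.30° × sin 207.236° = -0.42811, so δ = -25.348°.
cos H₀ = −tan(-10.6°) tan(-25.348°) = -0.0887, H₀ = 1.6596 rad.
Bracket: H₀ sin φ sin δ + cos φ cos δ sin H₀ = 1.6596×-0.18395×-0.42811 + 0.98294×0.90373×0.99606 = 0.130695 + 0.884812 = 1.015507.
Q̄ = (S₀/π) × [bracket] = (274/π) × 1.015507 = 88.569 W/m².
— Configuration B (φ=-10.6°):
cos H₀ = −tan(-10.6°) tan(+21.200°) = 0.0726, H₀ = 1.4981 rad.
Bracket: H₀ sin φ sin δ + cos φ cos δ sin H₀ = 1.4981×-0.18395×0.36162 + 0.98294×0.93232×0.99736 = -0.099654 + 0.913995 = 0.814341.
Q̄ = (S₀/π) × [bracket] = (274/π) × 0.814341 = 71.024 W/m².
Ratio Q̄_A / Q̄_B = 88.569 / 71.024 = 1.247.

Q̄_A / Q̄_B ≈ 1.25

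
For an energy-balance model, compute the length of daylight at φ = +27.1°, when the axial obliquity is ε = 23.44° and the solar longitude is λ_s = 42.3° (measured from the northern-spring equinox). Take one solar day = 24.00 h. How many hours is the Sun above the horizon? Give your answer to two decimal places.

Solar declination: sin δ = sin ε · sin λ_s = sin 23.44° × sin 42.3° = 0.26772, so δ = +15.528°.
cos H₀ = −tan φ · tan δ = −tan(+27.1°) × tan(+15.528°) = -0.1422, so H₀ = 1.7135 rad = 98.17°.
Daylight = 2H₀/(2π) × 24.00 h = (1.7135/π) × 24.00 = 13.09 h.

13.09 h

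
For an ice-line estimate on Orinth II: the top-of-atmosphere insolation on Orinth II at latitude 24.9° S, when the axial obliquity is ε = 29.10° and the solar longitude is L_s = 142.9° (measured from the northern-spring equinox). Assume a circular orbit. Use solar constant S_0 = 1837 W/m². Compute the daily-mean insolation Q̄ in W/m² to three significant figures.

Solar declination: sin δ = sin ε · sin L_s = sin 29.10° × sin 142.9° = 0.29336, so δ = +17.059°.
cos h₀ = −tan(-24.9°) tan(+17.059°) = 0.1424, h₀ = 1.4279 rad.
Bracket: h₀ sin ϕ sin δ + cos ϕ cos δ sin h₀ = 1.4279×-0.42104×0.29336 + 0.90704×0.95600×0.98980 = -0.176369 + 0.858286 = 0.681917.
Q̄ = (S_0/π) × [bracket] = (1837/π) × 0.681917 = 398.7 W/m².

Q̄ ≈ 399 W/m²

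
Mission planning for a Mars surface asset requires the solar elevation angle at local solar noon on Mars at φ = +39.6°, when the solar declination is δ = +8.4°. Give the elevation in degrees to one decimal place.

At local noon the hour angle is zero, so the zenith angle equals |φ − δ| = |+39.6° − (+8.400°)| = 31.200°.
Elevation = 90° − 31.200° = 58.8°.

58.8°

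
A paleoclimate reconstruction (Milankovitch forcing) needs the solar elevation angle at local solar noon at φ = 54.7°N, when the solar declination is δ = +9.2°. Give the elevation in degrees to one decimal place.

At local noon the hour angle is zero, so the zenith angle equals |φ − δ| = |+54.7° − (+9.200°)| = 45.500°.
Elevation = 90° − 45.500° = 44.5°.

44.5°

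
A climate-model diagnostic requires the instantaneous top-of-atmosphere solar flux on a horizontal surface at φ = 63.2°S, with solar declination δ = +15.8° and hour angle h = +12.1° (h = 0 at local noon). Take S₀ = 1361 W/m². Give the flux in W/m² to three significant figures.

247 W/m²

cos θ_z = sin φ sin δ + cos φ cos δ cos h = -0.243033 + 0.424204 = 0.181171.
Flux = S₀ · cos θ_z = 1361 × 0.181171 = 246.6 W/m².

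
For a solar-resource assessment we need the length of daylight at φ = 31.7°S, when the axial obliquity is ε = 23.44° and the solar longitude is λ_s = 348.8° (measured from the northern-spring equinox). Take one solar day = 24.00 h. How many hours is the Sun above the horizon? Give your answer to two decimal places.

Solar declination: sin δ = sin ε · sin λ_s = sin 23.44° × sin 348.8° = -0.07726, so δ = -4.431°.
cos H₀ = −tan φ · tan δ = −tan(-31.7°) × tan(-4.431°) = -0.0479, so H₀ = 1.6187 rad = 92.74°.
Daylight = 2H₀/(2π) × 24.00 h = (1.6187/π) × 24.00 = 12.37 h.

12.37 h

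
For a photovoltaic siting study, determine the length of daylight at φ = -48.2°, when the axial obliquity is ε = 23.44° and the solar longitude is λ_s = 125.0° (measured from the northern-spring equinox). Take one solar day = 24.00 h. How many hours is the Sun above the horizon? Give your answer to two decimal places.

8.98 h

Solar declination: sin δ = sin ε · sin λ_s = sin 23.44° × sin 125.0° = 0.32585, so δ = +19.017°.
cos H₀ = −tan φ · tan δ = −tan(-48.2°) × tan(+19.017°) = 0.3855, so H₀ = 1.1751 rad = 67.33°.
Daylight = 2H₀/(2π) × 24.00 h = (1.1751/π) × 24.00 = 8.98 h.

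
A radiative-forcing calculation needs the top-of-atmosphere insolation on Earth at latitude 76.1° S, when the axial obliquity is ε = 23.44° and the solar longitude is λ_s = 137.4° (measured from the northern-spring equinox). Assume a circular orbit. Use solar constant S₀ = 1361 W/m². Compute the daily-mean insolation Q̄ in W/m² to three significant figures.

Q̄ ≈ 0.00 W/m²

Solar declination: sin δ = sin ε · sin λ_s = sin 23.44° × sin 137.4° = 0.26925, so δ = +15.620°.
cos H₀ = −tan(-76.1°) tan(+15.620°) = 1.1297 ≥ 1 ⇒ polar night, H₀ = 0 and Q̄ = 0.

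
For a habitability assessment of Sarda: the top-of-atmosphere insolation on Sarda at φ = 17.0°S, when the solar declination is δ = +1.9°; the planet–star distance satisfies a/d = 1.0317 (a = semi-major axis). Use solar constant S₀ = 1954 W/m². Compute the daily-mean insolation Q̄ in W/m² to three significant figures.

cos H₀ = −tan(-17.0°) tan(+1.900°) = 0.0101, H₀ = 1.5607 rad.
Bracket: H₀ sin φ sin δ + cos φ cos δ sin H₀ = 1.5607×-0.29237×0.03316 + 0.95630×0.99945×0.99995 = -0.015131 + 0.955726 = 0.940595.
Inverse-square distance factor (a/d)² = 1.0317² = 1.064405.
Q̄ = (S₀/π) × 1.064405 × [bracket] = (1954/π) × 1.064405 × 0.940595 = 622.7 W/m².

Q̄ ≈ 623 W/m²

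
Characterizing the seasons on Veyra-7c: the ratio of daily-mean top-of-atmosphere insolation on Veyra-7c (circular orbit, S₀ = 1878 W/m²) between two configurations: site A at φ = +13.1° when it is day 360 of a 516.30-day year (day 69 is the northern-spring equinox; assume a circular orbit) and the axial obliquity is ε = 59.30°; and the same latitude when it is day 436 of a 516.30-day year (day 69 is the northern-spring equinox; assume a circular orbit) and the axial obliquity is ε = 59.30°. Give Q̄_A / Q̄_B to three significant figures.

Q̄_A / Q̄_B ≈ 2.92

— Configuration A (φ=+13.1°):
Solar longitude: λ_s = 360° × (360 − 69)/516.30 = 202.905°.
sin δ = sin 59.30° × sin 202.905° = -0.33466, so δ = -19.552°.
cos H₀ = −tan(+13.1°) tan(-19.552°) = 0.0826, H₀ = 1.4881 rad.
Bracket: H₀ sin φ sin δ + cos φ cos δ sin H₀ = 1.4881×0.22665×-0.33466 + 0.97398×0.94234×0.99658 = -0.112873 + 0.914681 = 0.801808.
Q̄ = (S₀/π) × [bracket] = (1878/π) × 0.801808 = 479.31 W/m².
— Configuration B (φ=+13.1°):
Solar longitude: λ_s = 360° × (436 − 69)/516.30 = 255.898°.
sin δ = sin 59.30° × sin 255.898° = -0.83394, so δ = -56.505°.
cos H₀ = −tan(+13.1°) tan(-56.505°) = 0.3517, H₀ = 1.2115 rad.
Bracket: H₀ sin φ sin δ + cos φ cos δ sin H₀ = 1.2115×0.22665×-0.83394 + 0.97398×0.55186×0.93613 = -0.228989 + 0.503170 = 0.274181.
Q̄ = (S₀/π) × [bracket] = (1878/π) × 0.274181 = 163.90 W/m².
Ratio Q̄_A / Q̄_B = 479.31 / 163.90 = 2.924.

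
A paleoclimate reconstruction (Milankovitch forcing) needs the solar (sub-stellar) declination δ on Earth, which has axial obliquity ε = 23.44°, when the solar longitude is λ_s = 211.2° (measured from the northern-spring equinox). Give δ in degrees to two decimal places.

sin δ = sin ε · sin λ_s = sin 23.44° × sin 211.2° = -0.206065.
δ = arcsin(-0.206065) = -11.89°.

δ = -11.89°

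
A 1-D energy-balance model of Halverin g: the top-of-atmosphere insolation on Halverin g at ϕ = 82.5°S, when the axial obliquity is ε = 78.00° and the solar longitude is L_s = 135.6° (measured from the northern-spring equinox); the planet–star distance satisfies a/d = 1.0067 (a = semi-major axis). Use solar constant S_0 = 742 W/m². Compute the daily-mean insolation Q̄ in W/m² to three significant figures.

Solar declination: sin δ = sin ε · sin L_s = sin 78.00° × sin 135.6° = 0.68437, so δ = +43.186°.
cos h₀ = −tan(-82.5°) tan(+43.186°) = 7.1295 ≥ 1 ⇒ polar night, h₀ = 0 and Q̄ = 0.
Inverse-square distance factor (a/d)² = 1.0067² = 1.013445.

Q̄ ≈ 0.00 W/m²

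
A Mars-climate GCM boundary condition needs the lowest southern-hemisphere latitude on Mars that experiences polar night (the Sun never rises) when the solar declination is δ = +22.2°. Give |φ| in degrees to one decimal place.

Polar night requires cos H₀ = −tan φ tan δ ≥ 1, i.e. tan φ tan δ ≤ −1.
The boundary is |tan φ| · |tan δ| = 1, so |φ| = 90° − |δ| = 90° − 22.2° = 67.8° in the southern hemisphere.

|φ| = 67.8°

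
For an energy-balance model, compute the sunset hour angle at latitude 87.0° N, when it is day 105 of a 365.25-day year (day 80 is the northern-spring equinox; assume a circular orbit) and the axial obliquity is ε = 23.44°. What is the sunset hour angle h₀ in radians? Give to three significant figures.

Solar longitude: L_s = 360° × (105 − 80)/365.25 = 24.641°.
sin δ = sin 23.44° × sin 24.641° = 0.16585, so δ = +9.547°.
Sunrise equation: cos h₀ = −tan ϕ · tan δ = -3.2090 ≤ −1, so the Sun never sets (polar day) and h₀ = π.

h₀ = 3.14 rad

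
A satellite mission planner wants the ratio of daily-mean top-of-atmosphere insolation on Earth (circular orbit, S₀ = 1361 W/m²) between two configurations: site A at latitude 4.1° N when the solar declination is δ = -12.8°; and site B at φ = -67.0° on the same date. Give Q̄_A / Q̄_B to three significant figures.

Q̄_A / Q̄_B ≈ 1.25

— Configuration A (φ=+4.1°):
cos H₀ = −tan(+4.1°) tan(-12.800°) = 0.0163, H₀ = 1.5545 rad.
Bracket: H₀ sin φ sin δ + cos φ cos δ sin H₀ = 1.5545×0.07150×-0.22155 + 0.99744×0.97515×0.99987 = -0.024625 + 0.972527 = 0.947902.
Q̄ = (S₀/π) × [bracket] = (1361/π) × 0.947902 = 410.65 W/m².
— Configuration B (φ=-67.0°):
cos H₀ = −tan(-67.0°) tan(-12.800°) = -0.5352, H₀ = 2.1356 rad.
Bracket: H₀ sin φ sin δ + cos φ cos δ sin H₀ = 2.1356×-0.92050×-0.22155 + 0.39073×0.97515×0.84470 = 0.435527 + 0.321848 = 0.757375.
Q̄ = (S₀/π) × [bracket] = (1361/π) × 0.757375 = 328.11 W/m².
Ratio Q̄_A / Q̄_B = 410.65 / 328.11 = 1.252.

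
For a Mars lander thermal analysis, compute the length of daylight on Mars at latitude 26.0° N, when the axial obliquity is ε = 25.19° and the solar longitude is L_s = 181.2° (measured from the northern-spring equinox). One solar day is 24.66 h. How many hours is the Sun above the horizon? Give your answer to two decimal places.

Solar declination: sin δ = sin ε · sin L_s = sin 25.19° × sin 181.2° = -0.00891, so δ = -0.511°.
cos h₀ = −tan ϕ · tan δ = −tan(+26.0°) × tan(-0.511°) = 0.0043, so h₀ = 1.5664 rad = 89.75°.
Daylight = 2h₀/(2π) × 24.66 h = (1.5664/π) × 24.66 = 12.30 h.

12.30 h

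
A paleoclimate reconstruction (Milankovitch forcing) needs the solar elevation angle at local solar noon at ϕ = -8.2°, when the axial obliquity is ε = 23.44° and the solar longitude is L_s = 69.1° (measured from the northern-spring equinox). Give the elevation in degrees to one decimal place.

60.0°

Solar declination: sin δ = sin ε · sin L_s = sin 23.44° × sin 69.1° = 0.37162, so δ = +21.815°.
At local noon the hour angle is zero, so the zenith angle equals |ϕ − δ| = |-8.2° − (+21.815°)| = 30.015°.
Elevation = 90° − 30.015° = 60.0°.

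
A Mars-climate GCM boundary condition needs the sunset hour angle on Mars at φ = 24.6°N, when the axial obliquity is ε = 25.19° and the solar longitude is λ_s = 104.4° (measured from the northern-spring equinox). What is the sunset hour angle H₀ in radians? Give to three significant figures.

H₀ = 1.78 rad

Solar declination: sin δ = sin ε · sin λ_s = sin 25.19° × sin 104.4° = 0.41225, so δ = +24.346°.
cos H₀ = −tan φ · tan δ = −tan(+24.6°) × tan(+24.346°) = -0.2072, so H₀ = 1.7795 rad = 101.96°.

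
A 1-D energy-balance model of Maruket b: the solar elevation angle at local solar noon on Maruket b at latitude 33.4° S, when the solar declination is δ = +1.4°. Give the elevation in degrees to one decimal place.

At local noon the hour angle is zero, so the zenith angle equals |φ − δ| = |-33.4° − (+1.400°)| = 34.800°.
Elevation = 90° − 34.800° = 55.2°.

55.2°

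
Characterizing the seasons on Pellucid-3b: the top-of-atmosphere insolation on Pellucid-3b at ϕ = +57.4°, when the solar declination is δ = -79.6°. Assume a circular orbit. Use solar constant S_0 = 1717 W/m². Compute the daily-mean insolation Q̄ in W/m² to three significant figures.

cos h₀ = −tan(+57.4°) tan(-79.600°) = 8.5197 ≥ 1 ⇒ polar night, h₀ = 0 and Q̄ = 0.

Q̄ ≈ 0.00 W/m²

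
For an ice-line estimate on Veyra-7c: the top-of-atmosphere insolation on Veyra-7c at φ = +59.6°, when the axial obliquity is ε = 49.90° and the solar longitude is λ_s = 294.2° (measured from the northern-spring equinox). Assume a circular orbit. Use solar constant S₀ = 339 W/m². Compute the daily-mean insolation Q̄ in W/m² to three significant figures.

Solar declination: sin δ = sin ε · sin λ_s = sin 49.90° × sin 294.2° = -0.69770, so δ = -44.243°.
cos H₀ = −tan(+59.6°) tan(-44.243°) = 1.6600 ≥ 1 ⇒ polar night, H₀ = 0 and Q̄ = 0.

Q̄ ≈ 0.00 W/m²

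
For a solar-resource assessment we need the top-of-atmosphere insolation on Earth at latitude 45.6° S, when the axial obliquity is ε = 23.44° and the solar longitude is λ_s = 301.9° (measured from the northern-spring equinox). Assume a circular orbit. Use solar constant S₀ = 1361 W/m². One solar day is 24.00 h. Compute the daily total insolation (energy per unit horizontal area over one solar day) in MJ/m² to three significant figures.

Solar declination: sin δ = sin ε · sin λ_s = sin 23.44° × sin 301.9° = -0.33771, so δ = -19.737°.
cos H₀ = −tan(-45.6°) tan(-19.737°) = -0.3664, H₀ = 1.9459 rad.
Bracket: H₀ sin φ sin δ + cos φ cos δ sin H₀ = 1.9459×-0.71447×-0.33771 + 0.69966×0.94125×0.93046 = 0.469514 + 0.612759 = 1.082273.
Q̄ = (S₀/π) × [bracket] = (1361/π) × 1.082273 = 468.86 W/m².
Daily total = Q̄ × 24.00 h × 3600 s/h = 468.86 × 24.00 × 3600 / 10⁶ = 40.51 MJ/m².

40.5 MJ/m²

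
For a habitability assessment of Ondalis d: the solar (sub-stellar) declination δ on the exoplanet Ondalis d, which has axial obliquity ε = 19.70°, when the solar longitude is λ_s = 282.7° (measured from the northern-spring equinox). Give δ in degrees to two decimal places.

sin δ = sin ε · sin λ_s = sin 19.70° × sin 282.7° = -0.328848.
δ = arcsin(-0.328848) = -19.20°.

δ = -19.20°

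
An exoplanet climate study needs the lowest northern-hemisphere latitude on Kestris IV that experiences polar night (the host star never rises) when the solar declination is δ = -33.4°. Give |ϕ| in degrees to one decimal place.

Polar night requires cos h₀ = −tan ϕ tan δ ≥ 1, i.e. tan ϕ tan δ ≤ −1.
The boundary is |tan ϕ| · |tan δ| = 1, so |ϕ| = 90° − |δ| = 90° − 33.4° = 56.6° in the northern hemisphere.

|ϕ| = 56.6°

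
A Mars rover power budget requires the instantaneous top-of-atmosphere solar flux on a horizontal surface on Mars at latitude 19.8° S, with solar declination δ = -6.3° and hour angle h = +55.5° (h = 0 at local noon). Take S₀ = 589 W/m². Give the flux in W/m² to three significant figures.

334 W/m²

cos θ_z = sin φ sin δ + cos φ cos δ cos h = 0.037171 + 0.529702 = 0.566873.
Flux = S₀ · cos θ_z = 589 × 0.566873 = 333.9 W/m².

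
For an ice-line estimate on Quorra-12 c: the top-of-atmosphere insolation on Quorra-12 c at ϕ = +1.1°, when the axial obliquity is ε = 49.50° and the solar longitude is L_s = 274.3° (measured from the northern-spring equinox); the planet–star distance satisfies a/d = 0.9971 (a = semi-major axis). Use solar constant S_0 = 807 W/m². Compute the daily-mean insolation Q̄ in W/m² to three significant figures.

Q̄ ≈ 161 W/m²

Solar declination: sin δ = sin ε · sin L_s = sin 49.50° × sin 274.3° = -0.75827, so δ = -49.312°.
cos h₀ = −tan(+1.1°) tan(-49.312°) = 0.0223, h₀ = 1.5485 rad.
Bracket: h₀ sin ϕ sin δ + cos ϕ cos δ sin h₀ = 1.5485×0.01920×-0.75827 + 0.99982×0.65195×0.99975 = -0.022544 + 0.651670 = 0.629126.
Inverse-square distance factor (a/d)² = 0.9971² = 0.994208.
Q̄ = (S_0/π) × 0.994208 × [bracket] = (807/π) × 0.994208 × 0.629126 = 160.7 W/m².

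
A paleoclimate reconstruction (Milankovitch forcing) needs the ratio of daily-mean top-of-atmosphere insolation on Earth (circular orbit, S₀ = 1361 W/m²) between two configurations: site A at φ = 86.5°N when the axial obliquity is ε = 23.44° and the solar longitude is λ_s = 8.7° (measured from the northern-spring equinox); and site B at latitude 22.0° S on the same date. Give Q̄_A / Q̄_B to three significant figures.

Q̄_A / Q̄_B ≈ 0.212

— Configuration A (φ=+86.5°):
Solar declination: sin δ = sin ε · sin λ_s = sin 23.44° × sin 8.7° = 0.06017, so δ = +3.450°.
cos H₀ = −tan(+86.5°) tan(+3.450°) = -0.9856, H₀ = 2.9714 rad.
Bracket: H₀ sin φ sin δ + cos φ cos δ sin H₀ = 2.9714×0.99813×0.06017 + 0.06105×0.99819×0.16936 = 0.178455 + 0.010321 = 0.188776.
Q̄ = (S₀/π) × [bracket] = (1361/π) × 0.188776 = 81.781 W/m².
— Configuration B (φ=-22.0°):
cos H₀ = −tan(-22.0°) tan(+3.450°) = 0.0244, H₀ = 1.5464 rad.
Bracket: H₀ sin φ sin δ + cos φ cos δ sin H₀ = 1.5464×-0.37461×0.06017 + 0.92718×0.99819×0.99970 = -0.034856 + 0.925224 = 0.890368.
Q̄ = (S₀/π) × [bracket] = (1361/π) × 0.890368 = 385.73 W/m².
Ratio Q̄_A / Q̄_B = 81.781 / 385.73 = 0.2120.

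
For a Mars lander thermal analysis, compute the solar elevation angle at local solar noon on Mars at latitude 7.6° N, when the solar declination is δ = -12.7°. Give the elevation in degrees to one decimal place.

69.7°

At local noon the hour angle is zero, so the zenith angle equals |φ − δ| = |+7.6° − (-12.700°)| = 20.300°.
Elevation = 90° − 20.300° = 69.7°.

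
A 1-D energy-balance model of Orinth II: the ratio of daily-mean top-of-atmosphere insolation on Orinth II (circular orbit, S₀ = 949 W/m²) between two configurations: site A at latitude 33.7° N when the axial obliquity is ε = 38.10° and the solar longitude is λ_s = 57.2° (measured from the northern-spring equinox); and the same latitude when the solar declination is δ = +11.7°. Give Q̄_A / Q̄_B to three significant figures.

— Configuration A (φ=+33.7°):
Solar declination: sin δ = sin ε · sin λ_s = sin 38.10° × sin 57.2° = 0.51866, so δ = +31.242°.
cos H₀ = −tan(+33.7°) tan(+31.242°) = -0.4046, H₀ = 1.9873 rad.
Bracket: H₀ sin φ sin δ + cos φ cos δ sin H₀ = 1.9873×0.55484×0.51866 + 0.83195×0.85498×0.91451 = 0.571892 + 0.650492 = 1.222384.
Q̄ = (S₀/π) × [bracket] = (949/π) × 1.222384 = 369.25 W/m².
— Configuration B (φ=+33.7°):
cos H₀ = −tan(+33.7°) tan(+11.700°) = -0.1381, H₀ = 1.7094 rad.
Bracket: H₀ sin φ sin δ + cos φ cos δ sin H₀ = 1.7094×0.55484×0.20279 + 0.83195×0.97922×0.99042 = 0.192335 + 0.806858 = 0.999193.
Q̄ = (S₀/π) × [bracket] = (949/π) × 0.999193 = 301.83 W/m².
Ratio Q̄_A / Q̄_B = 369.25 / 301.83 = 1.223.

Q̄_A / Q̄_B ≈ 1.22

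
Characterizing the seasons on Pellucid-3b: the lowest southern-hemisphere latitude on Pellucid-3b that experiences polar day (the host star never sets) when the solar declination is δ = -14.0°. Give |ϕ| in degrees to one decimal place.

|ϕ| = 76.0°

Polar day requires cos h₀ = −tan ϕ tan δ ≤ −1, i.e. tan ϕ tan δ ≥ 1.
The boundary is |tan ϕ| · |tan δ| = 1, so |ϕ| = 90° − |δ| = 90° − 14.0° = 76.0° in the southern hemisphere.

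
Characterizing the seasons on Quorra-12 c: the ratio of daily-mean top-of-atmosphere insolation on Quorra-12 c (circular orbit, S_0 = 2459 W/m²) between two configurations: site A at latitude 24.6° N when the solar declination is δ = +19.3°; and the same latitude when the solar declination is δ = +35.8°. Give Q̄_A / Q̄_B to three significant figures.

Q̄_A / Q̄_B ≈ 0.935

— Configuration A (ϕ=+24.6°):
cos h₀ = −tan(+24.6°) tan(+19.300°) = -0.1603, h₀ = 1.7318 rad.
Bracket: h₀ sin ϕ sin δ + cos ϕ cos δ sin h₀ = 1.7318×0.41628×0.33051 + 0.90924×0.94380×0.98706 = 0.238269 + 0.847036 = 1.085305.
Q̄ = (S_0/π) × [bracket] = (2459/π) × 1.085305 = 849.49 W/m².
— Configuration B (ϕ=+24.6°):
cos h₀ = −tan(+24.6°) tan(+35.800°) = -0.3302, h₀ = 1.9073 rad.
Bracket: h₀ sin ϕ sin δ + cos ϕ cos δ sin h₀ = 1.9073×0.41628×0.58496 + 0.90924×0.81106×0.94391 = 0.464441 + 0.696085 = 1.160526.
Q̄ = (S_0/π) × [bracket] = (2459/π) × 1.160526 = 908.37 W/m².
Ratio Q̄_A / Q̄_B = 849.49 / 908.37 = 0.9352.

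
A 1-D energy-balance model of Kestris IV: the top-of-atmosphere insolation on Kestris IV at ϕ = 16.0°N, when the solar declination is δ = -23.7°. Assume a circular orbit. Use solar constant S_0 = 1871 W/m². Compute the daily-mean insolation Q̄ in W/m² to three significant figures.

Q̄ ≈ 425 W/m²

cos h₀ = −tan(+16.0°) tan(-23.700°) = 0.1259, h₀ = 1.4446 rad.
Bracket: h₀ sin ϕ sin δ + cos ϕ cos δ sin h₀ = 1.4446×0.27564×-0.40195 + 0.96126×0.91566×0.99205 = -0.160052 + 0.873190 = 0.713138.
Q̄ = (S_0/π) × [bracket] = (1871/π) × 0.713138 = 424.7 W/m².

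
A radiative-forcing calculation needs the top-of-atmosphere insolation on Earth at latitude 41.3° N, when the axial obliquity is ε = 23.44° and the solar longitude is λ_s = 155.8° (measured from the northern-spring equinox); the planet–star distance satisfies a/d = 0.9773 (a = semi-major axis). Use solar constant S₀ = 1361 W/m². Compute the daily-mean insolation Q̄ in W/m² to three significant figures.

Solar declination: sin δ = sin ε · sin λ_s = sin 23.44° × sin 155.8° = 0.16306, so δ = +9.385°.
cos H₀ = −tan(+41.3°) tan(+9.385°) = -0.1452, H₀ = 1.7165 rad.
Bracket: H₀ sin φ sin δ + cos φ cos δ sin H₀ = 1.7165×0.66000×0.16306 + 0.75126×0.98662×0.98940 = 0.184729 + 0.733351 = 0.918080.
Inverse-square distance factor (a/d)² = 0.9773² = 0.955115.
Q̄ = (S₀/π) × 0.955115 × [bracket] = (1361/π) × 0.955115 × 0.918080 = 379.9 W/m².

Q̄ ≈ 380 W/m²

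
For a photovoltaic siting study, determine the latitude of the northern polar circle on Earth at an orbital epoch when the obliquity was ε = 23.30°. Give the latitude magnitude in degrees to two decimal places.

The polar circle is the lowest latitude that experiences at least one full rotation of continuous daylight at the northern-summer solstice; it lies at |φ| = 90° − ε = 90° − 23.30° = 66.70°.

66.70°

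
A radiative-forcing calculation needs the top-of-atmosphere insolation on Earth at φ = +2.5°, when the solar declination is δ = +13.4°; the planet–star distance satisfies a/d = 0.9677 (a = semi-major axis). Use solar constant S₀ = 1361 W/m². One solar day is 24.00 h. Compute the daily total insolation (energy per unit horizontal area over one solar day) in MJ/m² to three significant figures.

cos H₀ = −tan(+2.5°) tan(+13.400°) = -0.0104, H₀ = 1.5812 rad.
Bracket: H₀ sin φ sin δ + cos φ cos δ sin H₀ = 1.5812×0.04362×0.23175 + 0.99905×0.97278×0.99995 = 0.015984 + 0.971807 = 0.987791.
Inverse-square distance factor (a/d)² = 0.9677² = 0.936443.
Q̄ = (S₀/π) × 0.936443 × [bracket] = (1361/π) × 0.936443 × 0.987791 = 400.73 W/m².
Daily total = Q̄ × 24.00 h × 3600 s/h = 400.73 × 24.00 × 3600 / 10⁶ = 34.62 MJ/m².

34.6 MJ/m²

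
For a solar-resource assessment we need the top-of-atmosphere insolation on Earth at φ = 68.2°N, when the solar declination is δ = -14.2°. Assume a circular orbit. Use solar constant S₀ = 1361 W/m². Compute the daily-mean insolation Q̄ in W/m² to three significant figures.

cos H₀ = −tan(+68.2°) tan(-14.200°) = 0.6326, H₀ = 0.8858 rad.
Bracket: H₀ sin φ sin δ + cos φ cos δ sin H₀ = 0.8858×0.92849×-0.24531 + 0.37137×0.96945×0.77444 = -0.201757 + 0.278817 = 0.077060.
Q̄ = (S₀/π) × [bracket] = (1361/π) × 0.077060 = 33.38 W/m².

Q̄ ≈ 33.4 W/m²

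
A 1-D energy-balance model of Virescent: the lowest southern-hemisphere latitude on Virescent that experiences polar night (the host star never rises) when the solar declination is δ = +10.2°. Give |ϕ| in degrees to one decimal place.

Polar night requires cos h₀ = −tan ϕ tan δ ≥ 1, i.e. tan ϕ tan δ ≤ −1.
The boundary is |tan ϕ| · |tan δ| = 1, so |ϕ| = 90° − |δ| = 90° − 10.2° = 79.8° in the southern hemisphere.

|ϕ| = 79.8°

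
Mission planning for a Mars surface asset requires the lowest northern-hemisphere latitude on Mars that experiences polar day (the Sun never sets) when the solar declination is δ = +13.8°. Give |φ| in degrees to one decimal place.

|φ| = 76.2°

Polar day requires cos H₀ = −tan φ tan δ ≤ −1, i.e. tan φ tan δ ≥ 1.
The boundary is |tan φ| · |tan δ| = 1, so |φ| = 90° − |δ| = 90° − 13.8° = 76.2° in the northern hemisphere.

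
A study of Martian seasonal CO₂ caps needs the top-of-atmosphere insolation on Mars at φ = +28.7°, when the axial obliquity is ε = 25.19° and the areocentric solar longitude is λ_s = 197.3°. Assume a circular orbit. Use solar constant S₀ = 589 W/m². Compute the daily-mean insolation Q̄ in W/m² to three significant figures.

sin δ = sin 25.19° × sin 197.3° = -0.12657, so δ = -7.271°.
cos H₀ = −tan(+28.7°) tan(-7.271°) = 0.0699, H₀ = 1.5009 rad.
Bracket: H₀ sin φ sin δ + cos φ cos δ sin H₀ = 1.5009×0.48022×-0.12657 + 0.87715×0.99196×0.99756 = -0.091227 + 0.867975 = 0.776748.
Q̄ = (S₀/π) × [bracket] = (589/π) × 0.776748 = 145.6 W/m².

Q̄ ≈ 146 W/m²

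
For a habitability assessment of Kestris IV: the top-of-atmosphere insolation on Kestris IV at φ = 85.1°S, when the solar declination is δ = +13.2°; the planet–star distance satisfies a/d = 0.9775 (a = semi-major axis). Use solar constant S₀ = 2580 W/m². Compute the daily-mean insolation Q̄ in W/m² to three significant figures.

Q̄ ≈ 0.00 W/m²

cos H₀ = −tan(-85.1°) tan(+13.200°) = 2.7359 ≥ 1 ⇒ polar night, H₀ = 0 and Q̄ = 0.
Inverse-square distance factor (a/d)² = 0.9775² = 0.955506.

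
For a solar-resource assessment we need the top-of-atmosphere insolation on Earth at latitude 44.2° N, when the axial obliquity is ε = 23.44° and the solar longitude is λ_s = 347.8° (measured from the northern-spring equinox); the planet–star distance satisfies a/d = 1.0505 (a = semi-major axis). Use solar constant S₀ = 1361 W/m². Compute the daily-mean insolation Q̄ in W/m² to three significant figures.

Q̄ ≈ 299 W/m²

Solar declination: sin δ = sin ε · sin λ_s = sin 23.44° × sin 347.8° = -0.08406, so δ = -4.822°.
cos H₀ = −tan(+44.2°) tan(-4.822°) = 0.0820, H₀ = 1.4887 rad.
Bracket: H₀ sin φ sin δ + cos φ cos δ sin H₀ = 1.4887×0.69717×-0.08406 + 0.71691×0.99646×0.99663 = -0.087244 + 0.711965 = 0.624721.
Inverse-square distance factor (a/d)² = 1.0505² = 1.103550.
Q̄ = (S₀/π) × 1.103550 × [bracket] = (1361/π) × 1.103550 × 0.624721 = 298.7 W/m².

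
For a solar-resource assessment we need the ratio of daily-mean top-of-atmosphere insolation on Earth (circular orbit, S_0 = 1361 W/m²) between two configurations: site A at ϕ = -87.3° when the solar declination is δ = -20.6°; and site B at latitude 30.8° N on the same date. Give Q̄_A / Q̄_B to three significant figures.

Q̄_A / Q̄_B ≈ 2.04

— Configuration A (ϕ=-87.3°):
cos h₀ = −tan(-87.3°) tan(-20.600°) = -7.9704 ≤ −1 ⇒ polar day, h₀ = π.
Bracket: h₀ sin ϕ sin δ + cos ϕ cos δ sin h₀ = 3.1416×-0.99889×-0.35184 + 0.04711×0.93606×0.00000 = 1.104114 + 0.000000 = 1.104114.
Q̄ = (S_0/π) × [bracket] = (1361/π) × 1.104114 = 478.32 W/m².
— Configuration B (ϕ=+30.8°):
cos h₀ = −tan(+30.8°) tan(-20.600°) = 0.2241, h₀ = 1.3448 rad.
Bracket: h₀ sin ϕ sin δ + cos ϕ cos δ sin h₀ = 1.3448×0.51204×-0.35184 + 0.85896×0.93606×0.97457 = -0.242274 + 0.783591 = 0.541317.
Q̄ = (S_0/π) × [bracket] = (1361/π) × 0.541317 = 234.51 W/m².
Ratio Q̄_A / Q̄_B = 478.32 / 234.51 = 2.040.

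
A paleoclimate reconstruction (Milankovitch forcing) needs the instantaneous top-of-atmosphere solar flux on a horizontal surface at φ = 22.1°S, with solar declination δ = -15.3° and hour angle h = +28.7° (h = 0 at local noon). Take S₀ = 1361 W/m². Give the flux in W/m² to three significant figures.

1.20e+03 W/m²

cos θ_z = sin φ sin δ + cos φ cos δ cos h = 0.099275 + 0.783897 = 0.883172.
Flux = S₀ · cos θ_z = 1361 × 0.883172 = 1202 W/m².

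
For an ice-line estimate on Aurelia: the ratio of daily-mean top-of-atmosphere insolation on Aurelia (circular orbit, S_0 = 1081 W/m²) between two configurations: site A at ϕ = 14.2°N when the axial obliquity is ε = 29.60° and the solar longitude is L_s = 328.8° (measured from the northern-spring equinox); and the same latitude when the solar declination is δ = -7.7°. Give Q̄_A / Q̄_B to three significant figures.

— Configuration A (ϕ=+14.2°):
Solar declination: sin δ = sin ε · sin L_s = sin 29.60° × sin 328.8° = -0.25588, so δ = -14.825°.
cos h₀ = −tan(+14.2°) tan(-14.825°) = 0.0670, h₀ = 1.5038 rad.
Bracket: h₀ sin ϕ sin δ + cos ϕ cos δ sin h₀ = 1.5038×0.24531×-0.25588 + 0.96945×0.96671×0.99775 = -0.094393 + 0.935068 = 0.840675.
Q̄ = (S_0/π) × [bracket] = (1081/π) × 0.840675 = 289.27 W/m².
— Configuration B (ϕ=+14.2°):
cos h₀ = −tan(+14.2°) tan(-7.700°) = 0.0342, h₀ = 1.5366 rad.
Bracket: h₀ sin ϕ sin δ + cos ϕ cos δ sin h₀ = 1.5366×0.24531×-0.13399 + 0.96945×0.99098×0.99941 = -0.050507 + 0.960139 = 0.909632.
Q̄ = (S_0/π) × [bracket] = (1081/π) × 0.909632 = 313.00 W/m².
Ratio Q̄_A / Q̄_B = 289.27 / 313.00 = 0.9242.

Q̄_A / Q̄_B ≈ 0.924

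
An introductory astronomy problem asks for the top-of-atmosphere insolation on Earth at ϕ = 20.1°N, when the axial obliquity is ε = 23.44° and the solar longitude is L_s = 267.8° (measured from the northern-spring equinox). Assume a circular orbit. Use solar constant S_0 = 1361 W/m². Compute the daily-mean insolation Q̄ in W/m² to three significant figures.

Q̄ ≈ 285 W/m²

Solar declination: sin δ = sin ε · sin L_s = sin 23.44° × sin 267.8° = -0.39750, so δ = -23.422°.
cos h₀ = −tan(+20.1°) tan(-23.422°) = 0.1585, h₀ = 1.4116 rad.
Bracket: h₀ sin ϕ sin δ + cos ϕ cos δ sin h₀ = 1.4116×0.34366×-0.39750 + 0.93909×0.91760×0.98736 = -0.192831 + 0.850817 = 0.657986.
Q̄ = (S_0/π) × [bracket] = (1361/π) × 0.657986 = 285.1 W/m².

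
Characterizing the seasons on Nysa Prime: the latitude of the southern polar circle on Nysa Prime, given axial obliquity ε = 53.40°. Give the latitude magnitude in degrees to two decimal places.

36.60°

The polar circle is the lowest latitude that experiences at least one full rotation of continuous darkness at the northern-summer solstice; it lies at |φ| = 90° − ε = 90° − 53.40° = 36.60°.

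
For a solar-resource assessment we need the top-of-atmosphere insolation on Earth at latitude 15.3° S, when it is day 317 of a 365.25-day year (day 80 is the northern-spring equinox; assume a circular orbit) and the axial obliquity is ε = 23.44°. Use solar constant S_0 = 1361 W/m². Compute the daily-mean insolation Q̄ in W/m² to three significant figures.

Solar longitude: L_s = 360° × (317 − 80)/365.25 = 233.593°.
sin δ = sin 23.44° × sin 233.593° = -0.32015, so δ = -18.672°.
cos h₀ = −tan(-15.3°) tan(-18.672°) = -0.0924, h₀ = 1.6634 rad.
Bracket: h₀ sin ϕ sin δ + cos ϕ cos δ sin h₀ = 1.6634×-0.26387×-0.32015 + 0.96456×0.94737×0.99572 = 0.140521 + 0.909884 = 1.050405.
Q̄ = (S_0/π) × [bracket] = (1361/π) × 1.050405 = 455.1 W/m².

Q̄ ≈ 455 W/m²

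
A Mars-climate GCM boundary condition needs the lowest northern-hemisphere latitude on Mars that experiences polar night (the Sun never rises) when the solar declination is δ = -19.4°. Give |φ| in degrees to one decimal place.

Polar night requires cos H₀ = −tan φ tan δ ≥ 1, i.e. tan φ tan δ ≤ −1.
The boundary is |tan φ| · |tan δ| = 1, so |φ| = 90° − |δ| = 90° − 19.4° = 70.6° in the northern hemisphere.

|φ| = 70.6°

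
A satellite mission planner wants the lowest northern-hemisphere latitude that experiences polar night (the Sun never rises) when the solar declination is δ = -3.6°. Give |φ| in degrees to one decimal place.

|φ| = 86.4°

Polar night requires cos H₀ = −tan φ tan δ ≥ 1, i.e. tan φ tan δ ≤ −1.
The boundary is |tan φ| · |tan δ| = 1, so |φ| = 90° − |δ| = 90° − 3.6° = 86.4° in the northern hemisphere.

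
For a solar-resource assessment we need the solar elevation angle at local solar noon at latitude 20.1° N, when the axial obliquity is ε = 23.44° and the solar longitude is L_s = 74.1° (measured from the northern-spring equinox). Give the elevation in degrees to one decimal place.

87.6°

Solar declination: sin δ = sin ε · sin L_s = sin 23.44° × sin 74.1° = 0.38257, so δ = +22.493°.
At local noon the hour angle is zero, so the zenith angle equals |ϕ − δ| = |+20.1° − (+22.493°)| = 2.393°.
Elevation = 90° − 2.393° = 87.6°.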